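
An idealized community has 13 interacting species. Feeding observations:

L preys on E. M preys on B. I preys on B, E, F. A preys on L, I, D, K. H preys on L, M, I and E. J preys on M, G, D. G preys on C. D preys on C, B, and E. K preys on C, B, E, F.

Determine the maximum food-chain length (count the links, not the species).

One longest chain: B → M → H.
It has 3 species and 2 links.

2 links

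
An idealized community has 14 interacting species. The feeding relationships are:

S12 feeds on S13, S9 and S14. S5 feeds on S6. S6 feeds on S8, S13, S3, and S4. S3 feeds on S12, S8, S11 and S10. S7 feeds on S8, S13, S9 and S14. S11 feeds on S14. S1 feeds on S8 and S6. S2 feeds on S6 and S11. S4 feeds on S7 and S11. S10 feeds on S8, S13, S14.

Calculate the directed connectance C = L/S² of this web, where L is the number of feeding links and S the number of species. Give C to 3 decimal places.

C = 0.133

The web has S = 14 species and L = 26 feeding links.
C = L / S² = 26 / 196 = 0.1327 ≈ 0.133.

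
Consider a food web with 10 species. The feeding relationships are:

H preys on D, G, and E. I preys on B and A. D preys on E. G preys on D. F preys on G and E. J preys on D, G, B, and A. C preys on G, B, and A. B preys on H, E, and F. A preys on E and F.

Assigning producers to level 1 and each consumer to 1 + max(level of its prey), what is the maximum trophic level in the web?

Producers (level 1): E.
E → D → G → H → B → J gives J level 6.
No species has a prey at level 6, so no species reaches level 7.

6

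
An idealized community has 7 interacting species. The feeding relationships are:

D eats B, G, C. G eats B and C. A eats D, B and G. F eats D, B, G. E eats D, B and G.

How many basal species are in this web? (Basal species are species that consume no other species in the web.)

2

Basal species (no prey listed): C, B.
Count: 2.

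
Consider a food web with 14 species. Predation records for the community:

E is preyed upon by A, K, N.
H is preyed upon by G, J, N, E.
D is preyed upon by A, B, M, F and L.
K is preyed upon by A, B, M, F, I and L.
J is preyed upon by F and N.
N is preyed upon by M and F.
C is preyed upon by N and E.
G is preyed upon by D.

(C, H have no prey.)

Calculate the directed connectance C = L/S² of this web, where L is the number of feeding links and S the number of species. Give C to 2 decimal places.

C = 0.13

The web has S = 14 species and L = 25 feeding links.
C = L / S² = 25 / 196 = 0.1276 ≈ 0.13.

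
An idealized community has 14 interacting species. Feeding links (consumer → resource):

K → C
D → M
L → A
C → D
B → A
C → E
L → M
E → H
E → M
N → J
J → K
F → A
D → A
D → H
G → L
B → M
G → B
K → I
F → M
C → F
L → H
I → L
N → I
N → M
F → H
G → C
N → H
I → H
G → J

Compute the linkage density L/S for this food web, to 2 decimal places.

L/S = 2.07

There are L = 29 links among S = 14 species.
L/S = 29/14 = 2.0714 ≈ 2.07.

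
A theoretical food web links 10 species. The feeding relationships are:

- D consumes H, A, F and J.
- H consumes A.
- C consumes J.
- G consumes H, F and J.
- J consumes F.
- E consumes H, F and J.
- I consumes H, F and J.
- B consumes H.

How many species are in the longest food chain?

One longest chain: F → J → G.
It has 3 species and 2 links.

3 species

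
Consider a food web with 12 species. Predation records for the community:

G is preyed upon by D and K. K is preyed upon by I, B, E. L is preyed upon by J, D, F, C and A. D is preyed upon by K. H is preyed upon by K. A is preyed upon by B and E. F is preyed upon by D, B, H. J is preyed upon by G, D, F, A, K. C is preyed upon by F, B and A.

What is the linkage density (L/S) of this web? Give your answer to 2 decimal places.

There are L = 25 links among S = 12 species.
L/S = 25/12 = 2.0833 ≈ 2.08.

L/S = 2.08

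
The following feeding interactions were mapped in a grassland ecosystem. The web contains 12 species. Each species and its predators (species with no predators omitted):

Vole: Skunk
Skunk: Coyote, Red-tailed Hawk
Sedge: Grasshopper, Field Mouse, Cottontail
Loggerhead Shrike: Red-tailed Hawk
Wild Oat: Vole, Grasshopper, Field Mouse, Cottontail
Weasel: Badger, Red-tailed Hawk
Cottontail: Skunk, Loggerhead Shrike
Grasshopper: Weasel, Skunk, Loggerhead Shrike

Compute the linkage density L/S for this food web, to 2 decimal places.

There are L = 18 links among S = 12 species.
L/S = 18/12 = 1.5000 ≈ 1.50.

L/S = 1.50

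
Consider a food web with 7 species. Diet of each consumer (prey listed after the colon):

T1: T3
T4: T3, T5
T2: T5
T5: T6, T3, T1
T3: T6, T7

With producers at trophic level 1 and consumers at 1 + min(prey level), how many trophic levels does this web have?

3

Producers (level 1): T6, T7.
Following each consumer down to its lowest-level prey: T6 → T5 → T2 (levels 1 through 3).
All prey of T2 (T5 2) are at level 2 or above, so T2 is at level 1 + 2 = 3.
Every consumer has at least one prey at level 2 or below, so none exceeds level 3.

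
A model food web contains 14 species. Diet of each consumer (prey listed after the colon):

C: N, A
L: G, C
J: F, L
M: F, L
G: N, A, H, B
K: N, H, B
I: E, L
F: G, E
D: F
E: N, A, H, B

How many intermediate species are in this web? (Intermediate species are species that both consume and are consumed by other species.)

Intermediate species (has both prey and predators): G, C, E, F, L.
Count: 5.

5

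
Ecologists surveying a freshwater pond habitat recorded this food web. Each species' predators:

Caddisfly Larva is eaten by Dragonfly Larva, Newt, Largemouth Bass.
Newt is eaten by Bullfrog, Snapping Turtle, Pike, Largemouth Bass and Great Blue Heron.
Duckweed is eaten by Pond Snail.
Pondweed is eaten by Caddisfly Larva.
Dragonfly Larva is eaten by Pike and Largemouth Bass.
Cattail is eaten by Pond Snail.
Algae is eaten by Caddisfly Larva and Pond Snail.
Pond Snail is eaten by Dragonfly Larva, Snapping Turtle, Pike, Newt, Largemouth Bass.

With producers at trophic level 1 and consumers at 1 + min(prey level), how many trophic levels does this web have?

Producers (level 1): Algae, Duckweed, Cattail, Pondweed.
Following each consumer down to its lowest-level prey: Algae → Pond Snail → Newt → Great Blue Heron (levels 1 through 4).
All prey of Great Blue Heron (Newt 3) are at level 3 or above, so Great Blue Heron is at level 1 + 3 = 4.
Every consumer has at least one prey at level 3 or below, so none exceeds level 4.

4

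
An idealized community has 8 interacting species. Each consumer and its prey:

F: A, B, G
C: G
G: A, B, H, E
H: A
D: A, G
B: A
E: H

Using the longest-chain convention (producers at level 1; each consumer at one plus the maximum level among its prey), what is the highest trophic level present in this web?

5

Producers (level 1): A.
A → H → E → G → D gives D level 5.
No species has a prey at level 5, so no species reaches level 6.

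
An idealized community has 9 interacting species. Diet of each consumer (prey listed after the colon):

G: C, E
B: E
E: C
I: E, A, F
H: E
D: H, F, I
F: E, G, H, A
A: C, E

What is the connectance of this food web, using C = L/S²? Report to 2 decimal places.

The web has S = 9 species and L = 17 feeding links.
C = L / S² = 17 / 81 = 0.2099 ≈ 0.21.

C = 0.21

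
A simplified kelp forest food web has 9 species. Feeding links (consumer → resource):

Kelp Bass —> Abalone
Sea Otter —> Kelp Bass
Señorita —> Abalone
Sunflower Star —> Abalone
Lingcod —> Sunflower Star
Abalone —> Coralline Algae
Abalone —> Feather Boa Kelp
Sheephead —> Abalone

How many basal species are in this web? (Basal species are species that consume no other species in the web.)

Basal species (no prey listed): Coralline Algae, Feather Boa Kelp.
Count: 2.

2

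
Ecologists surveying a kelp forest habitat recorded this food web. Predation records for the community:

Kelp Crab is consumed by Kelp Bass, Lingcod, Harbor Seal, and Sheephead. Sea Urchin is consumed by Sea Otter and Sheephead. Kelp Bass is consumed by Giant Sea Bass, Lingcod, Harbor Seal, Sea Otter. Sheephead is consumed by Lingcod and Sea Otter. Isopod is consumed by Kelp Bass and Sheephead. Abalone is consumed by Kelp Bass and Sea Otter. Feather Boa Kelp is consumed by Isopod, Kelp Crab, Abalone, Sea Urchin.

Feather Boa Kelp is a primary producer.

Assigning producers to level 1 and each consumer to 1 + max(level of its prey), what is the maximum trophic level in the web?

4

Producers (level 1): Feather Boa Kelp.
Feather Boa Kelp → Isopod → Kelp Bass → Giant Sea Bass gives Giant Sea Bass level 4.
No species has a prey at level 4, so no species reaches level 5.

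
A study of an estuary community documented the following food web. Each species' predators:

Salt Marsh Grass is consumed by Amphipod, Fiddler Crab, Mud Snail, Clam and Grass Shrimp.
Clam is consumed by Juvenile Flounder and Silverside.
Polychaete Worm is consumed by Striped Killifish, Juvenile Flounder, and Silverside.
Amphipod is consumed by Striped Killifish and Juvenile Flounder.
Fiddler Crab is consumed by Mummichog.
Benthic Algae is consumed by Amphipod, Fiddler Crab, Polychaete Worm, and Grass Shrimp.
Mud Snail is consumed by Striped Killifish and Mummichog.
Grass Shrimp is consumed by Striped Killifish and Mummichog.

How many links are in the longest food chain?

One longest chain: Benthic Algae → Grass Shrimp → Mummichog.
It has 3 species and 2 links.

2 links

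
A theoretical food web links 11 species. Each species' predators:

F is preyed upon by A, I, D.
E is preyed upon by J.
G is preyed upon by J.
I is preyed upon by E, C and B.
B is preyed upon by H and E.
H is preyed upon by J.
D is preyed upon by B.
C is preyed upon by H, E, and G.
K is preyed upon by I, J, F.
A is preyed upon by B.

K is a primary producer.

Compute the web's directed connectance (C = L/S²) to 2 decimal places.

C = 0.16

The web has S = 11 species and L = 19 feeding links.
C = L / S² = 19 / 121 = 0.1570 ≈ 0.16.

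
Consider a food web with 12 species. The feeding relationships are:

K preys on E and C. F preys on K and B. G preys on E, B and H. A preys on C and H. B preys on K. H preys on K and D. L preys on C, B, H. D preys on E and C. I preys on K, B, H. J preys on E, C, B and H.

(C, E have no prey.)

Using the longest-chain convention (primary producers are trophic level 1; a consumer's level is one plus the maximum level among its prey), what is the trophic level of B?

Trophic level 3

C is a producer → level 1.
K eats C (level 1); other prey at levels: E 1 → level 2.
B eats K → level 3.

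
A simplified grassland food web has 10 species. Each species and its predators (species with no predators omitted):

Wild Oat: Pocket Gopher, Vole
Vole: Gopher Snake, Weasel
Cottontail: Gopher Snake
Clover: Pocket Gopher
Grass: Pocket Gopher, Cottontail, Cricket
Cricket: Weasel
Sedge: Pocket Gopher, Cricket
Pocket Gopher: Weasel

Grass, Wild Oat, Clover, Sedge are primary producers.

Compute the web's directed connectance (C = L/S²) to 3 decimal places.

The web has S = 10 species and L = 13 feeding links.
C = L / S² = 13 / 100 = 0.1300 ≈ 0.130.

C = 0.130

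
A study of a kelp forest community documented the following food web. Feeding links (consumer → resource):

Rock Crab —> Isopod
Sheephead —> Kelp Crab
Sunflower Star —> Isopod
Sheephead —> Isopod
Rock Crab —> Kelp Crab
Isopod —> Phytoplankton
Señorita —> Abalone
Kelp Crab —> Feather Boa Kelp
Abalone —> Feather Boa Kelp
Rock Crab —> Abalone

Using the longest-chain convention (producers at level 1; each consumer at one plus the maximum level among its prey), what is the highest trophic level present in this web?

Producers (level 1): Feather Boa Kelp, Phytoplankton.
Phytoplankton → Isopod → Sunflower Star gives Sunflower Star level 3.
No species has a prey at level 3, so no species reaches level 4.

3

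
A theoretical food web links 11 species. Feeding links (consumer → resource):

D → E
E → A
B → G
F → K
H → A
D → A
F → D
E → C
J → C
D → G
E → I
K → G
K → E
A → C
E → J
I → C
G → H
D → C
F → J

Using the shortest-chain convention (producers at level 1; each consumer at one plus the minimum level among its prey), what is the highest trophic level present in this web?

5

Producers (level 1): C.
Following each consumer down to its lowest-level prey: C → A → H → G → B (levels 1 through 5).
All prey of B (G 4) are at level 4 or above, so B is at level 1 + 4 = 5.
Every consumer has at least one prey at level 4 or below, so none exceeds level 5.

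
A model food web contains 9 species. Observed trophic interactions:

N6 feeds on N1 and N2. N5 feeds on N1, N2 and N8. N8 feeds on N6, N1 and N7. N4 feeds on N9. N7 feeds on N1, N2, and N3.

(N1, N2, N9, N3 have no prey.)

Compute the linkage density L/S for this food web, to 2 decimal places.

There are L = 12 links among S = 9 species.
L/S = 12/9 = 1.3333 ≈ 1.33.

L/S = 1.33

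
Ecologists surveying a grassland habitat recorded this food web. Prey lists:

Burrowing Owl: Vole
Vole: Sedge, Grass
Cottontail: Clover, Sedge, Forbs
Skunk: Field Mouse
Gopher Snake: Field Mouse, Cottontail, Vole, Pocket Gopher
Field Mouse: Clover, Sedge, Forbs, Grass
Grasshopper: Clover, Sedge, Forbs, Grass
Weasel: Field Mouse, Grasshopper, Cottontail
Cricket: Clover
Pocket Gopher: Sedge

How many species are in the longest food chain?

One longest chain: Sedge → Pocket Gopher → Gopher Snake.
It has 3 species and 2 links.

3 species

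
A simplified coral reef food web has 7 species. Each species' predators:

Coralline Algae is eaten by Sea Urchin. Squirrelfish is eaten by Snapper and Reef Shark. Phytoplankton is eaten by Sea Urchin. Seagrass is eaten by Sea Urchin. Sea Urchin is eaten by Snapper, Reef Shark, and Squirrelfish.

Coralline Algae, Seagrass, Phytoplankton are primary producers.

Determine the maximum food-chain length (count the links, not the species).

3 links

One longest chain: Coralline Algae → Sea Urchin → Squirrelfish → Reef Shark.
It has 4 species and 3 links.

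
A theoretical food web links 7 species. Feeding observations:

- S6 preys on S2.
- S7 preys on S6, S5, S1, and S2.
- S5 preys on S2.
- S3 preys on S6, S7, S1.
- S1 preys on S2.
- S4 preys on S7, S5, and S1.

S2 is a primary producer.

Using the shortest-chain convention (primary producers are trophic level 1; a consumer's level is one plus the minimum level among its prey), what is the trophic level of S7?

S2 is a producer → level 1.
S7 eats S2 → level 2.

Trophic level 2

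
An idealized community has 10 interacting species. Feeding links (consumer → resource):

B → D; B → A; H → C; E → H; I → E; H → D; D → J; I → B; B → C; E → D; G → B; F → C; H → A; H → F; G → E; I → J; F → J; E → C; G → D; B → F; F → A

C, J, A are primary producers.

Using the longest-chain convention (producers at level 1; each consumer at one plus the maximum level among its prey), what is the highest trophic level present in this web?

Producers (level 1): C, J, A.
C → F → H → E → I gives I level 5.
No species has a prey at level 5, so no species reaches level 6.

5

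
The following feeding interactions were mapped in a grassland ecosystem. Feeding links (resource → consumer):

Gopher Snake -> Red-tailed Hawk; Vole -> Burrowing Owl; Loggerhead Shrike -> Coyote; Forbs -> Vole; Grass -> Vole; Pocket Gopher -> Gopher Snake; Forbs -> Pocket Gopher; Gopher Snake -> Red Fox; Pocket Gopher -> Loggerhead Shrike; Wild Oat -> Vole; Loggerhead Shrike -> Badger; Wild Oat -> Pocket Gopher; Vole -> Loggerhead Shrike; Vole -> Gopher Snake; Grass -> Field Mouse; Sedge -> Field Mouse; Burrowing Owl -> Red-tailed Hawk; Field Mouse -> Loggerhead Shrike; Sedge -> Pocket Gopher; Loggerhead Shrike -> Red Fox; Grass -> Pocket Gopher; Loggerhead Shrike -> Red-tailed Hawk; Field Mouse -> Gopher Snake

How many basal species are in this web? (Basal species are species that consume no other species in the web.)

Basal species (no prey listed): Forbs, Grass, Sedge, Wild Oat.
Count: 4.

4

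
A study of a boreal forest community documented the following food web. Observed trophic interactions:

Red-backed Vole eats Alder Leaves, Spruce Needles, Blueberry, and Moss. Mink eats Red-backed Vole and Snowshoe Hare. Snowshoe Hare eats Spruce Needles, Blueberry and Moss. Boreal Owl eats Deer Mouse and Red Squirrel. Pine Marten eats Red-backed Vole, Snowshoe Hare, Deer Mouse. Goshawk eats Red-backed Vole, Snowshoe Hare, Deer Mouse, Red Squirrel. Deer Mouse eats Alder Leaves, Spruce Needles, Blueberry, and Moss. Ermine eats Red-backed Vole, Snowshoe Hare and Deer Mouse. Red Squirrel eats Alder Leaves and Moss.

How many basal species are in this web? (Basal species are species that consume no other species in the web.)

4

Basal species (no prey listed): Spruce Needles, Moss, Alder Leaves, Blueberry.
Count: 4.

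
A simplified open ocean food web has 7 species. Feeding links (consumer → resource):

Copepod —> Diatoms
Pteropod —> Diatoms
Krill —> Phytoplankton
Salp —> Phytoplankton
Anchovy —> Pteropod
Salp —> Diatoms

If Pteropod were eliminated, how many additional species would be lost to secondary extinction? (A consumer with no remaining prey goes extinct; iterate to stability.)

Remove Pteropod.
Round 1: Anchovy (all prey gone) → extinct.
No further losses. Total secondary extinctions: 1.

1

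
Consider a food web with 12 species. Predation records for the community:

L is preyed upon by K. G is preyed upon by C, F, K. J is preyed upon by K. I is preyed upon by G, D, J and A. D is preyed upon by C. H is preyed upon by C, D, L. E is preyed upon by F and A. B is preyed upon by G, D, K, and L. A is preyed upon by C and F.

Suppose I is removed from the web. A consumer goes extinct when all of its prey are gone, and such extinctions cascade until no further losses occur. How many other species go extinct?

Remove I.
Round 1: J (all prey gone) → extinct.
No further losses. Total secondary extinctions: 1.

1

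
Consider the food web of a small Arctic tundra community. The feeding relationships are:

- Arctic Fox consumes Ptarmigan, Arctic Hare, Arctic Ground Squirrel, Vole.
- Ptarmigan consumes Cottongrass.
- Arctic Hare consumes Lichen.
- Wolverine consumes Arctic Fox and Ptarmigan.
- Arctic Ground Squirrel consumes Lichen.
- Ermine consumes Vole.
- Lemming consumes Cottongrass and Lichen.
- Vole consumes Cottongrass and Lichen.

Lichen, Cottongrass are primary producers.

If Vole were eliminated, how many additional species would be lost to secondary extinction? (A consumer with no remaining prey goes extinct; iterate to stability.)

1

Remove Vole.
Round 1: Ermine (all prey gone) → extinct.
No further losses. Total secondary extinctions: 1.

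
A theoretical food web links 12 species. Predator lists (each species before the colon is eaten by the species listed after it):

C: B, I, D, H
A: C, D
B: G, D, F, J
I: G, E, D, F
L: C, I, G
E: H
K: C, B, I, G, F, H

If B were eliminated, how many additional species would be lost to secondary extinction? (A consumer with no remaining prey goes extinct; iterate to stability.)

Remove B.
Round 1: J (all prey gone) → extinct.
No further losses. Total secondary extinctions: 1.

1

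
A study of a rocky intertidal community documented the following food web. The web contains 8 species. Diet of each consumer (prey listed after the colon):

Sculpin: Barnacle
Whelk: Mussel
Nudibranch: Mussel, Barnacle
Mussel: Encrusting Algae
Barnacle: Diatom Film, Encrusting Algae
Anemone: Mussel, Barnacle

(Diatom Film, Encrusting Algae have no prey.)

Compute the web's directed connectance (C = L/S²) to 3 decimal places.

C = 0.141

The web has S = 8 species and L = 9 feeding links.
C = L / S² = 9 / 64 = 0.1406 ≈ 0.141.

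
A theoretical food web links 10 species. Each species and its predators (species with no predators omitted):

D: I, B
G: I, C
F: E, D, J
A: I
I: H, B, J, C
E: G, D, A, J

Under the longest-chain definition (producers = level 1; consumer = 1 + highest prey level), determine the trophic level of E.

Trophic level 2

F is a producer → level 1.
E eats F → level 2.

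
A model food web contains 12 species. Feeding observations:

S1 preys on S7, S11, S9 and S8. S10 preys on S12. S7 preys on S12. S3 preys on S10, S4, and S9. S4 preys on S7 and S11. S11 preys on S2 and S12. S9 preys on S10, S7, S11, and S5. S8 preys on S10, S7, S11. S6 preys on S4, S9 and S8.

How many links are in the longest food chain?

One longest chain: S12 → S11 → S8 → S1.
It has 4 species and 3 links.

3 links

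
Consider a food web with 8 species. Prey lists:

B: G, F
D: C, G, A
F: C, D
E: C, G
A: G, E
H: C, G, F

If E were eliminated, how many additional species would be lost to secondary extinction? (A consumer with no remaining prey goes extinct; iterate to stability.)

0

Remove E.
Every predator of it retains at least one other prey: A still has G.
No consumer loses all prey, so no secondary extinctions occur.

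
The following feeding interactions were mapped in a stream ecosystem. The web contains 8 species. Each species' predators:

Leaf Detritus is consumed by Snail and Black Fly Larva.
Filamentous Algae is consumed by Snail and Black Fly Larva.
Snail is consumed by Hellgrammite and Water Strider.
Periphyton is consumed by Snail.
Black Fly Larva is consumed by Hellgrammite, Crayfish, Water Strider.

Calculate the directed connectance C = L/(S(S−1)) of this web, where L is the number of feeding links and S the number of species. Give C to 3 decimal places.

The web has S = 8 species and L = 10 feeding links.
C = L / (S(S−1)) = 10 / 56 = 0.1786 ≈ 0.179.

C = 0.179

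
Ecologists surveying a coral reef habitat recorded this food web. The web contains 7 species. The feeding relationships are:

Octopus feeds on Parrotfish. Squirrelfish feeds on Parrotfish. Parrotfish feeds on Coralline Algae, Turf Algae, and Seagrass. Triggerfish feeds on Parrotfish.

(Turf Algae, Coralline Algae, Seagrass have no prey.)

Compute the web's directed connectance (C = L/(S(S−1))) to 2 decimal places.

C = 0.14

The web has S = 7 species and L = 6 feeding links.
C = L / (S(S−1)) = 6 / 42 = 0.1429 ≈ 0.14.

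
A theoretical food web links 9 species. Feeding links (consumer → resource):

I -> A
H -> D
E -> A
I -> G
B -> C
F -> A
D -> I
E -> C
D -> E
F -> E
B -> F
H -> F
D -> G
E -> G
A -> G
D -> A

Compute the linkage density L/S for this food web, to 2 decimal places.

L/S = 1.78

There are L = 16 links among S = 9 species.
L/S = 16/9 = 1.7778 ≈ 1.78.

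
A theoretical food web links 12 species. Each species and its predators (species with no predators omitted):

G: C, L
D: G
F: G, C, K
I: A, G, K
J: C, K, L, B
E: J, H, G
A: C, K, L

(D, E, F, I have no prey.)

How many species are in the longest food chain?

3 species

One longest chain: E → J → C.
It has 3 species and 2 links.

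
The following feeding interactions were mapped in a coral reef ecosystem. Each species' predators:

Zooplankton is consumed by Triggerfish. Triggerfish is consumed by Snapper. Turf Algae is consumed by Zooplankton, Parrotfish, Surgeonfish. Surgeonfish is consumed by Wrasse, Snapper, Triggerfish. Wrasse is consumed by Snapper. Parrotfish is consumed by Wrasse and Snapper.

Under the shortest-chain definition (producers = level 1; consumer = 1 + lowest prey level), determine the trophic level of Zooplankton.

Turf Algae is a producer → level 1.
Zooplankton eats Turf Algae → level 2.

Trophic level 2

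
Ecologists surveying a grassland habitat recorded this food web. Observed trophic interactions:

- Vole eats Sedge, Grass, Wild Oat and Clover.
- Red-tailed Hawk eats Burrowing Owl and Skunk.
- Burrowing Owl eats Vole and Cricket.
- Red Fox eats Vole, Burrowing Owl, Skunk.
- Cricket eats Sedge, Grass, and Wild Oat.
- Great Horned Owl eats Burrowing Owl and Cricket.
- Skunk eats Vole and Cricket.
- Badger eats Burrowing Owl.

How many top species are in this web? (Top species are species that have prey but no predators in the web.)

4

Top species (has prey, but nothing eats it): Great Horned Owl, Red Fox, Red-tailed Hawk, Badger.
Count: 4.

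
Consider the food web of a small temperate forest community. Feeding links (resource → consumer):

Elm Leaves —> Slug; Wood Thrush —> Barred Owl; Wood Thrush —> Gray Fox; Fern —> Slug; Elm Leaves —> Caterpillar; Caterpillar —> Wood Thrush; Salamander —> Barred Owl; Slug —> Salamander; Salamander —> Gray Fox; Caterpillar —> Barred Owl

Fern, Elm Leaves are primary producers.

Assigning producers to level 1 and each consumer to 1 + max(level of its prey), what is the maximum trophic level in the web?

4

Producers (level 1): Fern, Elm Leaves.
Elm Leaves → Caterpillar → Wood Thrush → Barred Owl gives Barred Owl level 4.
No species has a prey at level 4, so no species reaches level 5.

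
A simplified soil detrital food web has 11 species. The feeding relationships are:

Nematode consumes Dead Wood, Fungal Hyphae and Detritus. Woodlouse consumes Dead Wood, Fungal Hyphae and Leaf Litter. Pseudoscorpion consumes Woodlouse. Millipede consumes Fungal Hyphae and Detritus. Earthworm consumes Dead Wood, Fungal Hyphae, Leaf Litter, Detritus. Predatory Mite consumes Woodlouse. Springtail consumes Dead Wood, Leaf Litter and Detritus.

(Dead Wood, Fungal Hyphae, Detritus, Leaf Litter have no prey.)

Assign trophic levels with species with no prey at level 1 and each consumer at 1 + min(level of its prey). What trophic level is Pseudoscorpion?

Dead Wood has no prey (basal) → level 1.
Woodlouse eats Dead Wood → level 2.
Pseudoscorpion eats Woodlouse → level 3.
No prey of Pseudoscorpion is below level 2, so 3 is the minimum.

Trophic level 3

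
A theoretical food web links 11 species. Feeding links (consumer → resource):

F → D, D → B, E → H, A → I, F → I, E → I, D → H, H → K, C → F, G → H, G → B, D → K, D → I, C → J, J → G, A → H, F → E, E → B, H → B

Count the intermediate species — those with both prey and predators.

Intermediate species (has both prey and predators): H, E, D, G, J, F.
Count: 6.

6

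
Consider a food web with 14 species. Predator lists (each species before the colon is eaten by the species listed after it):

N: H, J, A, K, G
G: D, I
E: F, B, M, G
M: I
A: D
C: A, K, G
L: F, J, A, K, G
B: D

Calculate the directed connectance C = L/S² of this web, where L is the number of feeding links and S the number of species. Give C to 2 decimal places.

The web has S = 14 species and L = 22 feeding links.
C = L / S² = 22 / 196 = 0.1122 ≈ 0.11.

C = 0.11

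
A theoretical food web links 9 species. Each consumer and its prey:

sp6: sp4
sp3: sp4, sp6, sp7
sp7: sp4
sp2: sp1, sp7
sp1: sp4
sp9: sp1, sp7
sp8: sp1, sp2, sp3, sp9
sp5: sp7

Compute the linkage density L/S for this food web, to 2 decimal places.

There are L = 15 links among S = 9 species.
L/S = 15/9 = 1.6667 ≈ 1.67.

L/S = 1.67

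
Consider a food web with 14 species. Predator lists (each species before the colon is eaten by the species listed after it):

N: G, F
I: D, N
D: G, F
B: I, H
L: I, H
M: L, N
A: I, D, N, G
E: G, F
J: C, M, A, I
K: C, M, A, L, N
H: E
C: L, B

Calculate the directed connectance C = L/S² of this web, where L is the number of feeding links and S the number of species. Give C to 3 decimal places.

C = 0.153

The web has S = 14 species and L = 30 feeding links.
C = L / S² = 30 / 196 = 0.1531 ≈ 0.153.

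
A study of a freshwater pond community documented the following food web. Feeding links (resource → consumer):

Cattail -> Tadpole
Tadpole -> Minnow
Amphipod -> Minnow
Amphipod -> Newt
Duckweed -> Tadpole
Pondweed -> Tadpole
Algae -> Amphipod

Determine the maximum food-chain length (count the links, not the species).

2 links

One longest chain: Algae → Amphipod → Minnow.
It has 3 species and 2 links.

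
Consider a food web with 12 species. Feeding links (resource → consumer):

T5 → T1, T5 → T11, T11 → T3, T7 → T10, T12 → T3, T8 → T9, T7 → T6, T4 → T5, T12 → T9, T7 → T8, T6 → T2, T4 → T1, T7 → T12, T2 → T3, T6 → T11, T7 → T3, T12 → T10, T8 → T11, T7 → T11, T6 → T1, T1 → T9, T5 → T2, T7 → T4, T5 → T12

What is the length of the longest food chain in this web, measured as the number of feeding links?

One longest chain: T7 → T4 → T5 → T2 → T3.
It has 5 species and 4 links.

4 links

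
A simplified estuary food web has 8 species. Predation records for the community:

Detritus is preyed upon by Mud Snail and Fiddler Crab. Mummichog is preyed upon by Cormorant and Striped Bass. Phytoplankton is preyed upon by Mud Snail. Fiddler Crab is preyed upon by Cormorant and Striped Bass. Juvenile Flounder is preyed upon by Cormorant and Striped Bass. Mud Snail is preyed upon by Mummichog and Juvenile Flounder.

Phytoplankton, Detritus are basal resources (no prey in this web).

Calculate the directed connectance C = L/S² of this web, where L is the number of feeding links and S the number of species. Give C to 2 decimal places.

The web has S = 8 species and L = 11 feeding links.
C = L / S² = 11 / 64 = 0.1719 ≈ 0.17.

C = 0.17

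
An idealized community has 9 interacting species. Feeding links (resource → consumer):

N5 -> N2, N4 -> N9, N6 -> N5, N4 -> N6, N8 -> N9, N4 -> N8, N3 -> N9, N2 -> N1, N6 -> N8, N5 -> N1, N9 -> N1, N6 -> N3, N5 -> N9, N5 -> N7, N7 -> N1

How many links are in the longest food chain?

One longest chain: N4 → N6 → N5 → N2 → N1.
It has 5 species and 4 links.

4 links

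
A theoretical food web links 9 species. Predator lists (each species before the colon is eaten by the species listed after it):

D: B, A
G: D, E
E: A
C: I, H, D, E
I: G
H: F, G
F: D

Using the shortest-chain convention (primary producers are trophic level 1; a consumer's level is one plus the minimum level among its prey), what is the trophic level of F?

Trophic level 3

C is a producer → level 1.
H eats C → level 2.
F eats H → level 3.
No prey of F is below level 2, so 3 is the minimum.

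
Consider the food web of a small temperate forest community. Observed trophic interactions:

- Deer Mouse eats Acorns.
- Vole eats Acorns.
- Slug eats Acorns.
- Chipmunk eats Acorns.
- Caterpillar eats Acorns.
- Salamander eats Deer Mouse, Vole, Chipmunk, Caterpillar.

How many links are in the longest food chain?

One longest chain: Acorns → Vole → Salamander.
It has 3 species and 2 links.

2 links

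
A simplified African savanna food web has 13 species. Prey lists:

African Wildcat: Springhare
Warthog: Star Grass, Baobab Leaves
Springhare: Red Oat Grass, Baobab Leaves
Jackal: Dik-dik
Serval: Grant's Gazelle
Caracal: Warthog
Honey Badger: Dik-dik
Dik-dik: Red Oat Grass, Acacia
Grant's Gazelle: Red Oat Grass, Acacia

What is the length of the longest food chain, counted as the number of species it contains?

3 species

One longest chain: Red Oat Grass → Dik-dik → Jackal.
It has 3 species and 2 links.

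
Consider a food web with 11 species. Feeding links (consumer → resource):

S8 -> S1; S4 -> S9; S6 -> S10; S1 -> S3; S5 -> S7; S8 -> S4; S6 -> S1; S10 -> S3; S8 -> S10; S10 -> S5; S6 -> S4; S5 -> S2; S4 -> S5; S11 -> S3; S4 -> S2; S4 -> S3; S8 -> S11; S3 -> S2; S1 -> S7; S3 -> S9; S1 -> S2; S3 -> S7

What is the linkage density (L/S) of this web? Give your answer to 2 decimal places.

There are L = 22 links among S = 11 species.
L/S = 22/11 = 2.0000 ≈ 2.00.

L/S = 2.00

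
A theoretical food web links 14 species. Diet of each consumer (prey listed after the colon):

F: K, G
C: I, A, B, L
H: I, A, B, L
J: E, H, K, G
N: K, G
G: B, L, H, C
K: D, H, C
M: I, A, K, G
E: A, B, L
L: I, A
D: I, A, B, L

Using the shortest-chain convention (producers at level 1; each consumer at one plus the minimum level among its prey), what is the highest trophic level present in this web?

Producers (level 1): I, A, B.
Following each consumer down to its lowest-level prey: I → D → K (levels 1 through 3).
All prey of K (D 2, H 2, C 2) are at level 2 or above, so K is at level 1 + 2 = 3.
Every consumer has at least one prey at level 2 or below, so none exceeds level 3.

3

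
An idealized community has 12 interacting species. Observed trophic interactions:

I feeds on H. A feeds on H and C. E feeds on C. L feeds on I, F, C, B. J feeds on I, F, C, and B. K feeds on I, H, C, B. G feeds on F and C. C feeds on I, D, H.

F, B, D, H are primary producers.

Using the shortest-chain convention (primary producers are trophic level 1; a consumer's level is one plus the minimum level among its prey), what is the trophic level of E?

Trophic level 3

D is a producer → level 1.
C eats D → level 2.
E eats C → level 3.
No prey of E is below level 2, so 3 is the minimum.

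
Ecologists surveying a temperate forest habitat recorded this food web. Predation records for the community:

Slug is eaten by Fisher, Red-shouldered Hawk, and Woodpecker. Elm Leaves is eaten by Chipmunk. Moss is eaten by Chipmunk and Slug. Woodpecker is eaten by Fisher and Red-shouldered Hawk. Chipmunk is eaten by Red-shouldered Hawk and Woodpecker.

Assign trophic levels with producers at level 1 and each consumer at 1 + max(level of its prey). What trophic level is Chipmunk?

Trophic level 2

Moss is a producer → level 1.
Chipmunk eats Moss (level 1); other prey at levels: Elm Leaves 1 → level 2.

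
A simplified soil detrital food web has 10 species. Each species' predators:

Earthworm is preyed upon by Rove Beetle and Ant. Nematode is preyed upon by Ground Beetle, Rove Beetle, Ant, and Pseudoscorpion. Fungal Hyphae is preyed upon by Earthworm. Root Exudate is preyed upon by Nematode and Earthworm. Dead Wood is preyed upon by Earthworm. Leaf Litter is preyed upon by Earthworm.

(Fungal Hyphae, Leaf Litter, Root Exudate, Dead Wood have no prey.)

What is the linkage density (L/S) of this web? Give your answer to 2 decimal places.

There are L = 11 links among S = 10 species.
L/S = 11/10 = 1.1000 ≈ 1.10.

L/S = 1.10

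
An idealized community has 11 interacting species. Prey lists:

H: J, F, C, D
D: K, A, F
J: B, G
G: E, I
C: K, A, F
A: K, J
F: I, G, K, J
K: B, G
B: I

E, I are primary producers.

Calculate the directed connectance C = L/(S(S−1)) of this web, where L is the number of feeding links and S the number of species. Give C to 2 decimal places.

The web has S = 11 species and L = 23 feeding links.
C = L / (S(S−1)) = 23 / 110 = 0.2091 ≈ 0.21.

C = 0.21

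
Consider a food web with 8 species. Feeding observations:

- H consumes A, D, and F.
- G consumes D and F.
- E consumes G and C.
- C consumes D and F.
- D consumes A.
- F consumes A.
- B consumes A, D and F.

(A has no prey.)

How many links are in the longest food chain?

One longest chain: A → F → C → E.
It has 4 species and 3 links.

3 links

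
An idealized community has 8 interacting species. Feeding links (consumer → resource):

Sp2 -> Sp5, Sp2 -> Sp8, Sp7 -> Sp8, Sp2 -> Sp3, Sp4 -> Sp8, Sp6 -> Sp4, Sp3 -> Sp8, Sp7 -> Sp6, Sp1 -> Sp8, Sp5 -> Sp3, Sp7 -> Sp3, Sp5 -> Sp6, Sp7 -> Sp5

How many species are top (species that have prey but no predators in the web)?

3

Top species (has prey, but nothing eats it): Sp1, Sp7, Sp2.
Count: 3.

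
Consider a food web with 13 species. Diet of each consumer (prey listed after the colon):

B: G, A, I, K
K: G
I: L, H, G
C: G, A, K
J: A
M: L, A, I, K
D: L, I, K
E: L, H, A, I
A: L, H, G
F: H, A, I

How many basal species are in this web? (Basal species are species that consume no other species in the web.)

Basal species (no prey listed): L, H, G.
Count: 3.

3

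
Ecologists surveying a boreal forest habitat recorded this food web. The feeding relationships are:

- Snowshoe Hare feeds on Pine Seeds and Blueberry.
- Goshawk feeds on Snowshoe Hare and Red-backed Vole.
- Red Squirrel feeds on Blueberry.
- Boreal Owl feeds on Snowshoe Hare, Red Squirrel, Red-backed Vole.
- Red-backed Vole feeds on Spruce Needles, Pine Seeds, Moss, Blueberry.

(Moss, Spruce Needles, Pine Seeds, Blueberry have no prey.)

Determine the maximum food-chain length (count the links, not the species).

2 links

One longest chain: Blueberry → Red Squirrel → Boreal Owl.
It has 3 species and 2 links.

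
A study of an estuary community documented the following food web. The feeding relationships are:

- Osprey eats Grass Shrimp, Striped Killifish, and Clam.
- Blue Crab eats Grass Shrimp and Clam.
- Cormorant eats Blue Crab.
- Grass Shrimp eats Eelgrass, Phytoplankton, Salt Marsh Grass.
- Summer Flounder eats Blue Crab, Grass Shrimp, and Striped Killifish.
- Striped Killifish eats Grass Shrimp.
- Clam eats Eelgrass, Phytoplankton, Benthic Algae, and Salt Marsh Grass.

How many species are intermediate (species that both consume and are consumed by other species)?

4

Intermediate species (has both prey and predators): Clam, Grass Shrimp, Blue Crab, Striped Killifish.
Count: 4.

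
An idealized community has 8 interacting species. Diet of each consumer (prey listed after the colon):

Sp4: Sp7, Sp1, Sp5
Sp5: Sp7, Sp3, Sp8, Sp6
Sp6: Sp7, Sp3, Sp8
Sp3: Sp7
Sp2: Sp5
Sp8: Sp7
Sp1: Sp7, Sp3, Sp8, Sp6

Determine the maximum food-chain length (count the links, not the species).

One longest chain: Sp7 → Sp3 → Sp6 → Sp5 → Sp2.
It has 5 species and 4 links.

4 links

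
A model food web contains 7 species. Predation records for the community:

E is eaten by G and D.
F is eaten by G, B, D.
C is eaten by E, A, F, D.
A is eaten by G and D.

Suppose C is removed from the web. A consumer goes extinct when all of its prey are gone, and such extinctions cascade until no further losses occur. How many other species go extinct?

Remove C.
Round 1: F (all prey gone), E (all prey gone), A (all prey gone) → extinct.
Round 2: G (all prey gone), D (all prey gone), B (all prey gone) → extinct.
No further losses. Total secondary extinctions: 6.

6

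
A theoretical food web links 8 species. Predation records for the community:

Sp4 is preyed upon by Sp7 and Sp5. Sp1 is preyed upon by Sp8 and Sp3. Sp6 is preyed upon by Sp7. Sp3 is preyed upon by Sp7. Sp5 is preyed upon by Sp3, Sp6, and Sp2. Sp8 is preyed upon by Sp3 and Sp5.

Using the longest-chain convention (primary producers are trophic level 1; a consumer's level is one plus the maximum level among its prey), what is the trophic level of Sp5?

Trophic level 3

Sp1 is a producer → level 1.
Sp8 eats Sp1 → level 2.
Sp5 eats Sp8 (level 2); other prey at levels: Sp4 1 → level 3.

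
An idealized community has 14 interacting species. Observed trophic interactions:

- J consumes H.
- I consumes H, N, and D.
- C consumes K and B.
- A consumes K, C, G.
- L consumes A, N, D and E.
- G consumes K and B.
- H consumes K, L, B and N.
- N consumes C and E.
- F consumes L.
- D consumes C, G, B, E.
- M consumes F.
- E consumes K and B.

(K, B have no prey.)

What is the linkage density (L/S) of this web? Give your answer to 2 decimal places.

L/S = 2.07

There are L = 29 links among S = 14 species.
L/S = 29/14 = 2.0714 ≈ 2.07.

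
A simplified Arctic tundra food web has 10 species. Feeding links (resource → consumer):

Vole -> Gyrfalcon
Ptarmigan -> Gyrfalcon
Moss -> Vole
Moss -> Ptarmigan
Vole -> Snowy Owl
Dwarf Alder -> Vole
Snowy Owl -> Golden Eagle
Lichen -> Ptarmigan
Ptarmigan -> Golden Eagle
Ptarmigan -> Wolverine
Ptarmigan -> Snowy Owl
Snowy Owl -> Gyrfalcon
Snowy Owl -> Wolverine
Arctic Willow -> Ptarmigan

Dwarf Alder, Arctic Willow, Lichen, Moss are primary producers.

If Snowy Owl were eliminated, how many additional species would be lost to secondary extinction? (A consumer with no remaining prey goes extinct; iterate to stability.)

Remove Snowy Owl.
Every predator of it retains at least one other prey: Golden Eagle still has Ptarmigan; Wolverine still has Ptarmigan; Gyrfalcon still has Vole, Ptarmigan.
No consumer loses all prey, so no secondary extinctions occur.

0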